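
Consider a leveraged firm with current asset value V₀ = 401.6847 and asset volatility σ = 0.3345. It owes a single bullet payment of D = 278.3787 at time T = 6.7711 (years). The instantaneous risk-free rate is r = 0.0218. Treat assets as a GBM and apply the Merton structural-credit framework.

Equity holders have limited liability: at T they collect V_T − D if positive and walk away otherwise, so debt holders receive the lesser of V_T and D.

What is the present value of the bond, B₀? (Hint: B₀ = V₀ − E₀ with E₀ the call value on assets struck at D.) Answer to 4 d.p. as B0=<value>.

B0=196.1710

d₁ = [ln(V₀/D) + (r + σ²/2)T] / (σ√T)
   = [ln(401.6847/278.3787) + (0.0218 + 0.5·0.3345²)·6.7711] / (0.3345·√6.7711)
   = [0.366685 + 0.526420] / 0.870414 = 1.026070
d₂ = d₁ − σ√T = 1.026070 − 0.870414 = 0.155656
N(d₁) = 0.847571,  N(d₂) = 0.561848,  e^(−rT) = 0.862768
E₀ = V₀·N(d₁) − D·e^(−rT)·N(d₂)
   = 401.6847·0.847571 − 278.3787·0.862768·0.561848 = 205.513715
B₀ = V₀ − E₀ = 401.6847 − 205.513715 = 196.170985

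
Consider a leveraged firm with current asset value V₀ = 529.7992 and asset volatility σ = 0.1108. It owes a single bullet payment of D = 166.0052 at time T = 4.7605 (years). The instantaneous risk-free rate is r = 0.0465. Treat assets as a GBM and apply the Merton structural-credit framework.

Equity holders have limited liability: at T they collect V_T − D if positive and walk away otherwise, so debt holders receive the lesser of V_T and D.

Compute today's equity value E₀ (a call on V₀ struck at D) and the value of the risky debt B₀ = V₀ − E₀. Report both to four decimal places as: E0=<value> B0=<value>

d₁ = [ln(V₀/D) + (r + σ²/2)T] / (σ√T)
   = [ln(529.7992/166.0052) + (0.0465 + 0.5·0.1108²)·4.7605] / (0.1108·√4.7605)
   = [1.160479 + 0.250585] / 0.241750 = 5.836877
d₂ = d₁ − σ√T = 5.836877 − 0.241750 = 5.595128
N(d₁) = 1.000000,  N(d₂) = 1.000000,  e^(−rT) = 0.801426
E₀ = V₀·N(d₁) − D·e^(−rT)·N(d₂)
   = 529.7992·1.000000 − 166.0052·0.801426·1.000000 = 396.758398
B₀ = V₀ − E₀ = 529.7992 − 396.758398 = 133.040802

E0=396.7584 B0=133.0408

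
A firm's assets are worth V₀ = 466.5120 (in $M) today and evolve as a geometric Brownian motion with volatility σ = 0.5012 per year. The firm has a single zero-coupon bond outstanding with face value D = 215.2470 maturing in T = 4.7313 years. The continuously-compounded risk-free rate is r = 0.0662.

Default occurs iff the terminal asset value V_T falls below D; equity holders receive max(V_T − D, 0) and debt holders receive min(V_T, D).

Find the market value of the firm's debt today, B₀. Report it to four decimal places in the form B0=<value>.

B0=134.8192

d₁ = [ln(V₀/D) + (r + σ²/2)T] / (σ√T)
   = [ln(466.5120/215.2470) + (0.0662 + 0.5·0.5012²)·4.7313] / (0.5012·√4.7313)
   = [0.773498 + 0.907467] / 1.090188 = 1.541903
d₂ = d₁ − σ√T = 1.541903 − 1.090188 = 0.451716
N(d₁) = 0.938451,  N(d₂) = 0.674263,  e^(−rT) = 0.731095
E₀ = V₀·N(d₁) − D·e^(−rT)·N(d₂)
   = 466.5120·0.938451 − 215.2470·0.731095·0.674263 = 331.692804
B₀ = V₀ − E₀ = 466.5120 − 331.692804 = 134.819196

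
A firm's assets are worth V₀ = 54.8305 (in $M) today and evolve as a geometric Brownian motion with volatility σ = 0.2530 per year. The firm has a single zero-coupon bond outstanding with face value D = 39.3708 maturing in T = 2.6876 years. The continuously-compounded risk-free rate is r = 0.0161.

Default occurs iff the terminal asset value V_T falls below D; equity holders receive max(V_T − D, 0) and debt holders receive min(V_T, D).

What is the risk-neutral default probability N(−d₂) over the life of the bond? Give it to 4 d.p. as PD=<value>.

PD=0.2434

d₁ = [ln(V₀/D) + (r + σ²/2)T] / (σ√T)
   = [ln(54.8305/39.3708) + (0.0161 + 0.5·0.2530²)·2.6876] / (0.2530·√2.6876)
   = [0.331222 + 0.129286] / 0.414766 = 1.110284
d₂ = d₁ − σ√T = 1.110284 − 0.414766 = 0.695519
risk-neutral PD = N(−d₂) = N(-0.695519) = 0.243365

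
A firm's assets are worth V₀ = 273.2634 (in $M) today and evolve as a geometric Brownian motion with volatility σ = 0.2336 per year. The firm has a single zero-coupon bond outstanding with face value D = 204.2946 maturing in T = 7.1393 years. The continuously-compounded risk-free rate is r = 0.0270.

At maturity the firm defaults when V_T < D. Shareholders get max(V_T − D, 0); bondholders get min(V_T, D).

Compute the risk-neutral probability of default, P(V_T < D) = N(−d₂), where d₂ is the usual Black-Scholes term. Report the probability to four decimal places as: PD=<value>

d₁ = [ln(V₀/D) + (r + σ²/2)T] / (σ√T)
   = [ln(273.2634/204.2946) + (0.0270 + 0.5·0.2336²)·7.1393] / (0.2336·√7.1393)
   = [0.290873 + 0.387553] / 0.624167 = 1.086931
d₂ = d₁ − σ√T = 1.086931 − 0.624167 = 0.462764
risk-neutral PD = N(−d₂) = N(-0.462764) = 0.321767

PD=0.3218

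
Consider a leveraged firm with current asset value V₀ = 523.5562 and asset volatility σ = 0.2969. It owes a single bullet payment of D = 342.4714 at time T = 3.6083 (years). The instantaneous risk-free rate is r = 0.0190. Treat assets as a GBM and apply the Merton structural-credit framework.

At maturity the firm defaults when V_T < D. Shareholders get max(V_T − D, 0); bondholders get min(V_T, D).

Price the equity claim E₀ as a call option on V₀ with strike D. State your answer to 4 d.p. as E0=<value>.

E0=227.4921

d₁ = [ln(V₀/D) + (r + σ²/2)T] / (σ√T)
   = [ln(523.5562/342.4714) + (0.0190 + 0.5·0.2969²)·3.6083] / (0.2969·√3.6083)
   = [0.424456 + 0.227593] / 0.563977 = 1.156162
d₂ = d₁ − σ√T = 1.156162 − 0.563977 = 0.592185
N(d₁) = 0.876193,  N(d₂) = 0.723137,  e^(−rT) = 0.933740
E₀ = V₀·N(d₁) − D·e^(−rT)·N(d₂)
   = 523.5562·0.876193 − 342.4714·0.933740·0.723137 = 227.492073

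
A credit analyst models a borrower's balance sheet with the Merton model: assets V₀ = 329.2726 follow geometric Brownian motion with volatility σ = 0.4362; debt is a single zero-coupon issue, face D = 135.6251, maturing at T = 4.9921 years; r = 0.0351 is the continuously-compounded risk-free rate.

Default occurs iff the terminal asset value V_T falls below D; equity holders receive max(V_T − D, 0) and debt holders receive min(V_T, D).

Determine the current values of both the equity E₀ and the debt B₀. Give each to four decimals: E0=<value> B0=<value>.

d₁ = [ln(V₀/D) + (r + σ²/2)T] / (σ√T)
   = [ln(329.2726/135.6251) + (0.0351 + 0.5·0.4362²)·4.9921] / (0.4362·√4.9921)
   = [0.886992 + 0.650147] / 0.974602 = 1.577196
d₂ = d₁ − σ√T = 1.577196 − 0.974602 = 0.602594
N(d₁) = 0.942625,  N(d₂) = 0.726611,  e^(−rT) = 0.839270
E₀ = V₀·N(d₁) − D·e^(−rT)·N(d₂)
   = 329.2726·0.942625 − 135.6251·0.839270·0.726611 = 227.673271
B₀ = V₀ − E₀ = 329.2726 − 227.673271 = 101.599329

E0=227.6733 B0=101.5993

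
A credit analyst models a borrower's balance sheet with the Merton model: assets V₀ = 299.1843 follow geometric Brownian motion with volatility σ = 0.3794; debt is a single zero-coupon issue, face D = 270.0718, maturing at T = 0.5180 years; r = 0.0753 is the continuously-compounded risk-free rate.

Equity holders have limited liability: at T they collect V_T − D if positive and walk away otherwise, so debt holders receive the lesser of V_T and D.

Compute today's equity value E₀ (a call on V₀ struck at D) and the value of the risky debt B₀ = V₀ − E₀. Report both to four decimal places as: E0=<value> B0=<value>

E0=54.0176 B0=245.1667

d₁ = [ln(V₀/D) + (r + σ²/2)T] / (σ√T)
   = [ln(299.1843/270.0718) + (0.0753 + 0.5·0.3794²)·0.5180] / (0.3794·√0.5180)
   = [0.102372 + 0.076287] / 0.273063 = 0.654278
d₂ = d₁ − σ√T = 0.654278 − 0.273063 = 0.381216
N(d₁) = 0.743534,  N(d₂) = 0.648478,  e^(−rT) = 0.961746
E₀ = V₀·N(d₁) − D·e^(−rT)·N(d₂)
   = 299.1843·0.743534 − 270.0718·0.961746·0.648478 = 54.017618
B₀ = V₀ − E₀ = 299.1843 − 54.017618 = 245.166682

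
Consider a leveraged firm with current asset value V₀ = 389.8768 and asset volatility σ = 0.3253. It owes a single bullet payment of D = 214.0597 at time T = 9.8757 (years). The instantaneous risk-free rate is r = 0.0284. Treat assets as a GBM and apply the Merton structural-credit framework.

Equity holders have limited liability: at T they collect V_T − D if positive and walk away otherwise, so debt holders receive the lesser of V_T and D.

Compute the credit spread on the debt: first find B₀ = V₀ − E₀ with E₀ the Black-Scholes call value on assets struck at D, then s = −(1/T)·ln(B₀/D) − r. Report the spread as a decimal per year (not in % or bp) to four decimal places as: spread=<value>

spread=0.0174

d₁ = [ln(V₀/D) + (r + σ²/2)T] / (σ√T)
   = [ln(389.8768/214.0597) + (0.0284 + 0.5·0.3253²)·9.8757] / (0.3253·√9.8757)
   = [0.599576 + 0.802994] / 1.022276 = 1.372007
d₂ = d₁ − σ√T = 1.372007 − 1.022276 = 0.349732
N(d₁) = 0.914969,  N(d₂) = 0.636730,  e^(−rT) = 0.755429
E₀ = V₀·N(d₁) − D·e^(−rT)·N(d₂)
   = 389.8768·0.914969 − 214.0597·0.755429·0.636730 = 253.761759
B₀ = V₀ − E₀ = 389.8768 − 253.761759 = 136.115041
spread = −(1/T)·ln(B₀/D) − r = −(1/9.8757)·ln(136.115041/214.0597) − 0.0284 = 0.01744531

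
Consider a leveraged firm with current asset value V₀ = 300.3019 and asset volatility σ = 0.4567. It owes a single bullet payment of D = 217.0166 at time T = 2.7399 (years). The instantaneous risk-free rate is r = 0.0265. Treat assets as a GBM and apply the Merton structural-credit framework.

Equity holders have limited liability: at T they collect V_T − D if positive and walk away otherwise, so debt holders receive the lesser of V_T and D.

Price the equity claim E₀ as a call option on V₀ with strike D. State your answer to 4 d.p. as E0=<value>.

E0=132.5624

d₁ = [ln(V₀/D) + (r + σ²/2)T] / (σ√T)
   = [ln(300.3019/217.0166) + (0.0265 + 0.5·0.4567²)·2.7399] / (0.4567·√2.7399)
   = [0.324814 + 0.358345] / 0.755959 = 0.903698
d₂ = d₁ − σ√T = 0.903698 − 0.755959 = 0.147739
N(d₁) = 0.816922,  N(d₂) = 0.558726,  e^(−rT) = 0.929966
E₀ = V₀·N(d₁) − D·e^(−rT)·N(d₂)
   = 300.3019·0.816922 − 217.0166·0.929966·0.558726 = 132.562402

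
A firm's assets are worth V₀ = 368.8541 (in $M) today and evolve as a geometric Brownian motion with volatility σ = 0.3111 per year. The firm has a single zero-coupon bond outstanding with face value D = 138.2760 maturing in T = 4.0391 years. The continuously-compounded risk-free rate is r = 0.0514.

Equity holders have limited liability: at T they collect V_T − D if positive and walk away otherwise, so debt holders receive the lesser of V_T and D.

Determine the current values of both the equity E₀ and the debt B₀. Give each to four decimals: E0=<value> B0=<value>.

E0=257.8517 B0=111.0024

d₁ = [ln(V₀/D) + (r + σ²/2)T] / (σ√T)
   = [ln(368.8541/138.2760) + (0.0514 + 0.5·0.3111²)·4.0391] / (0.3111·√4.0391)
   = [0.981149 + 0.403068] / 0.625234 = 2.213921
d₂ = d₁ − σ√T = 2.213921 − 0.625234 = 1.588687
N(d₁) = 0.986583,  N(d₂) = 0.943934,  e^(−rT) = 0.812524
E₀ = V₀·N(d₁) − D·e^(−rT)·N(d₂)
   = 368.8541·0.986583 − 138.2760·0.812524·0.943934 = 257.851669
B₀ = V₀ − E₀ = 368.8541 − 257.851669 = 111.002431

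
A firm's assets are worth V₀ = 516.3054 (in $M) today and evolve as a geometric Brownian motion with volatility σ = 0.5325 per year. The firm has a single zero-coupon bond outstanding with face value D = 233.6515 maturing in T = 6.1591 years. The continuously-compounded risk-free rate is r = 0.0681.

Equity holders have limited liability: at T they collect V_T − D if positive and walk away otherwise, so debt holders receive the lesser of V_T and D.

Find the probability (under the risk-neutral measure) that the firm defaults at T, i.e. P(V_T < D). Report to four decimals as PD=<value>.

PD=0.3988

d₁ = [ln(V₀/D) + (r + σ²/2)T] / (σ√T)
   = [ln(516.3054/233.6515) + (0.0681 + 0.5·0.5325²)·6.1591] / (0.5325·√6.1591)
   = [0.792868 + 1.292660] / 1.321534 = 1.578112
d₂ = d₁ − σ√T = 1.578112 − 1.321534 = 0.256578
risk-neutral PD = N(−d₂) = N(-0.256578) = 0.398752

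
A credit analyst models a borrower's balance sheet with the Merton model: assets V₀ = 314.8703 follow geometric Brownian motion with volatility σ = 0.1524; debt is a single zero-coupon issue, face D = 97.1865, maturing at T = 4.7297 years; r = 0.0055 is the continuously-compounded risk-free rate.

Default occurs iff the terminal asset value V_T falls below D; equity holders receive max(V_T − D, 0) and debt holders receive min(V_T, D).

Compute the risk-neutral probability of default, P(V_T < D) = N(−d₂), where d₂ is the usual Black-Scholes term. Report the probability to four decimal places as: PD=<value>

PD=0.0003

d₁ = [ln(V₀/D) + (r + σ²/2)T] / (σ√T)
   = [ln(314.8703/97.1865) + (0.0055 + 0.5·0.1524²)·4.7297] / (0.1524·√4.7297)
   = [1.175529 + 0.080939] / 0.331438 = 3.790963
d₂ = d₁ − σ√T = 3.790963 − 0.331438 = 3.459526
risk-neutral PD = N(−d₂) = N(-3.459526) = 0.000271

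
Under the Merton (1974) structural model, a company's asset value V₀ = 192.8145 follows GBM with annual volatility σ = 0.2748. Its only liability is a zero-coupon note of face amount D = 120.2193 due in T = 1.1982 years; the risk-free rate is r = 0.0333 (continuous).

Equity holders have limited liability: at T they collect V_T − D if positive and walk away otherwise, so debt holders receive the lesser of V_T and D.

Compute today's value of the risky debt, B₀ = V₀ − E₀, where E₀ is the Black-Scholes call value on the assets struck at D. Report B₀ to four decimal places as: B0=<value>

d₁ = [ln(V₀/D) + (r + σ²/2)T] / (σ√T)
   = [ln(192.8145/120.2193) + (0.0333 + 0.5·0.2748²)·1.1982] / (0.2748·√1.1982)
   = [0.472411 + 0.085141] / 0.300802 = 1.853549
d₂ = d₁ − σ√T = 1.853549 − 0.300802 = 1.552747
N(d₁) = 0.968098,  N(d₂) = 0.939758,  e^(−rT) = 0.960885
E₀ = V₀·N(d₁) − D·e^(−rT)·N(d₂)
   = 192.8145·0.968098 − 120.2193·0.960885·0.939758 = 78.105338
B₀ = V₀ − E₀ = 192.8145 − 78.105338 = 114.709162

B0=114.7092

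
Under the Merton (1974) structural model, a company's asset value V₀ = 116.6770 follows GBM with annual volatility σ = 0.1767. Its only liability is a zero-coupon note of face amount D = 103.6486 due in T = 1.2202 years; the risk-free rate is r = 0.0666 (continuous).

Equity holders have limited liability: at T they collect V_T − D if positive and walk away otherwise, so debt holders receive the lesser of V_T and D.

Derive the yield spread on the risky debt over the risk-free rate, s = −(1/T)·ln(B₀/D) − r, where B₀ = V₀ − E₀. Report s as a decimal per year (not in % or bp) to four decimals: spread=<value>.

d₁ = [ln(V₀/D) + (r + σ²/2)T] / (σ√T)
   = [ln(116.6770/103.6486) + (0.0666 + 0.5·0.1767²)·1.2202] / (0.1767·√1.2202)
   = [0.118403 + 0.100314] / 0.195188 = 1.120551
d₂ = d₁ − σ√T = 1.120551 − 0.195188 = 0.925363
N(d₁) = 0.868760,  N(d₂) = 0.822611,  e^(−rT) = 0.921949
E₀ = V₀·N(d₁) − D·e^(−rT)·N(d₂)
   = 116.6770·0.868760 − 103.6486·0.921949·0.822611 = 22.756652
B₀ = V₀ − E₀ = 116.6770 − 22.756652 = 93.920348
spread = −(1/T)·ln(B₀/D) − r = −(1/1.2202)·ln(93.920348/103.6486) − 0.0666 = 0.01417305

spread=0.0142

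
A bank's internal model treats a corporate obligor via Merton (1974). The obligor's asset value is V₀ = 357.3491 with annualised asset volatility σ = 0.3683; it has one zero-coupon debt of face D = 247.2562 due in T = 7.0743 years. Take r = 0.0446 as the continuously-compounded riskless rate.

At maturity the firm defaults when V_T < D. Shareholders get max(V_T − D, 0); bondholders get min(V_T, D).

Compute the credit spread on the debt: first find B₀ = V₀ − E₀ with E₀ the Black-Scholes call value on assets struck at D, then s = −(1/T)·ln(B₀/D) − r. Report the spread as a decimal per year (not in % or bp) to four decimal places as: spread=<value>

d₁ = [ln(V₀/D) + (r + σ²/2)T] / (σ√T)
   = [ln(357.3491/247.2562) + (0.0446 + 0.5·0.3683²)·7.0743] / (0.3683·√7.0743)
   = [0.368288 + 0.795310] / 0.979588 = 1.187845
d₂ = d₁ − σ√T = 1.187845 − 0.979588 = 0.208257
N(d₁) = 0.882553,  N(d₂) = 0.582486,  e^(−rT) = 0.729414
E₀ = V₀·N(d₁) − D·e^(−rT)·N(d₂)
   = 357.3491·0.882553 − 247.2562·0.729414·0.582486 = 210.326866
B₀ = V₀ − E₀ = 357.3491 − 210.326866 = 147.022234
spread = −(1/T)·ln(B₀/D) − r = −(1/7.0743)·ln(147.022234/247.2562) − 0.0446 = 0.02888306

spread=0.0289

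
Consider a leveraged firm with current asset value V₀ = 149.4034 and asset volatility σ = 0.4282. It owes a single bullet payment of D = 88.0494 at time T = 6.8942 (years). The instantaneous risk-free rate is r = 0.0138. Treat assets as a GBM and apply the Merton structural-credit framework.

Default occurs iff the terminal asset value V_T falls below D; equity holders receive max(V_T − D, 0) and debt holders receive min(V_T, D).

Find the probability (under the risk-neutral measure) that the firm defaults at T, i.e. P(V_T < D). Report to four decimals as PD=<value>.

PD=0.5029

d₁ = [ln(V₀/D) + (r + σ²/2)T] / (σ√T)
   = [ln(149.4034/88.0494) + (0.0138 + 0.5·0.4282²)·6.8942] / (0.4282·√6.8942)
   = [0.528752 + 0.727184] / 1.124317 = 1.117066
d₂ = d₁ − σ√T = 1.117066 − 1.124317 = -0.007251
risk-neutral PD = N(−d₂) = N(0.007251) = 0.502893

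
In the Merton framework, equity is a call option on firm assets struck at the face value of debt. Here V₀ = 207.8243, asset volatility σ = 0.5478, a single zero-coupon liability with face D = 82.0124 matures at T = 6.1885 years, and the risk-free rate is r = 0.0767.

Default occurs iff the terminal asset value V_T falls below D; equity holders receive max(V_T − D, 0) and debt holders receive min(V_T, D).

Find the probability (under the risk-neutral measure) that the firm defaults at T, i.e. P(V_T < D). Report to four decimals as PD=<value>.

d₁ = [ln(V₀/D) + (r + σ²/2)T] / (σ√T)
   = [ln(207.8243/82.0124) + (0.0767 + 0.5·0.5478²)·6.1885] / (0.5478·√6.1885)
   = [0.929823 + 1.403195] / 1.362745 = 1.711998
d₂ = d₁ − σ√T = 1.711998 − 1.362745 = 0.349253
risk-neutral PD = N(−d₂) = N(-0.349253) = 0.363450

PD=0.3634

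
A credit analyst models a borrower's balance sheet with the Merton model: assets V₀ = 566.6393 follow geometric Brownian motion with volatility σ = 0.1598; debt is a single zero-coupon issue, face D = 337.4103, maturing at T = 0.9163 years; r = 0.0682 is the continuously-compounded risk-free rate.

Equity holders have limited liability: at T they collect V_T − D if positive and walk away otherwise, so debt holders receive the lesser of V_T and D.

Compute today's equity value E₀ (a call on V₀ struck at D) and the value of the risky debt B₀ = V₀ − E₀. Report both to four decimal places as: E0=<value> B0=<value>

d₁ = [ln(V₀/D) + (r + σ²/2)T] / (σ√T)
   = [ln(566.6393/337.4103) + (0.0682 + 0.5·0.1598²)·0.9163] / (0.1598·√0.9163)
   = [0.518423 + 0.074191] / 0.152966 = 3.874150
d₂ = d₁ − σ√T = 3.874150 − 0.152966 = 3.721184
N(d₁) = 0.999947,  N(d₂) = 0.999901,  e^(−rT) = 0.939421
E₀ = V₀·N(d₁) − D·e^(−rT)·N(d₂)
   = 566.6393·0.999947 − 337.4103·0.939421·0.999901 = 249.670125
B₀ = V₀ − E₀ = 566.6393 − 249.670125 = 316.969175

E0=249.6701 B0=316.9692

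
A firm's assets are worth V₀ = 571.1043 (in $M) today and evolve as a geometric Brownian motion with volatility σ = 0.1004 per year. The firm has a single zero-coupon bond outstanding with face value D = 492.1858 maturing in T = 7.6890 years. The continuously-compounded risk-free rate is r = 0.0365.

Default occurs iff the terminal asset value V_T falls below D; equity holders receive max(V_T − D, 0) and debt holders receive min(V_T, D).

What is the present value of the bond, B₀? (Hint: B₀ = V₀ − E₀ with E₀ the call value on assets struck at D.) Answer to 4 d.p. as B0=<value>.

d₁ = [ln(V₀/D) + (r + σ²/2)T] / (σ√T)
   = [ln(571.1043/492.1858) + (0.0365 + 0.5·0.1004²)·7.6890] / (0.1004·√7.6890)
   = [0.148716 + 0.319402] / 0.278400 = 1.681458
d₂ = d₁ − σ√T = 1.681458 − 0.278400 = 1.403058
N(d₁) = 0.953663,  N(d₂) = 0.919700,  e^(−rT) = 0.755294
E₀ = V₀·N(d₁) − D·e^(−rT)·N(d₂)
   = 571.1043·0.953663 − 492.1858·0.755294·0.919700 = 202.747180
B₀ = V₀ − E₀ = 571.1043 − 202.747180 = 368.357120

B0=368.3571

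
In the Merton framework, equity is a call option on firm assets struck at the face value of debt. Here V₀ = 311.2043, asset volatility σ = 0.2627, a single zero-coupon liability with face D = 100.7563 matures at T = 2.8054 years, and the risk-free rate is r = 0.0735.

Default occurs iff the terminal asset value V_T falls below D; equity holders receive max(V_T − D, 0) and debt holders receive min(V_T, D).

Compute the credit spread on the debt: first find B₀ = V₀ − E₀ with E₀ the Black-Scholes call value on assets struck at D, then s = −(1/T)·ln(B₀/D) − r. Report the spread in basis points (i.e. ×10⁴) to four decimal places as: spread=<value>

d₁ = [ln(V₀/D) + (r + σ²/2)T] / (σ√T)
   = [ln(311.2043/100.7563) + (0.0735 + 0.5·0.2627²)·2.8054] / (0.2627·√2.8054)
   = [1.127745 + 0.302999] / 0.440005 = 3.251655
d₂ = d₁ − σ√T = 3.251655 − 0.440005 = 2.811650
N(d₁) = 0.999426,  N(d₂) = 0.997536,  e^(−rT) = 0.813673
E₀ = V₀·N(d₁) − D·e^(−rT)·N(d₂)
   = 311.2043·0.999426 − 100.7563·0.813673·0.997536 = 229.245142
B₀ = V₀ − E₀ = 311.2043 − 229.245142 = 81.959158
spread = −(1/T)·ln(B₀/D) − r = −(1/2.8054)·ln(81.959158/100.7563) − 0.0735 = 0.00010223
in basis points: 0.00010223 × 10⁴ = 1.0223 bp

spread=1.0223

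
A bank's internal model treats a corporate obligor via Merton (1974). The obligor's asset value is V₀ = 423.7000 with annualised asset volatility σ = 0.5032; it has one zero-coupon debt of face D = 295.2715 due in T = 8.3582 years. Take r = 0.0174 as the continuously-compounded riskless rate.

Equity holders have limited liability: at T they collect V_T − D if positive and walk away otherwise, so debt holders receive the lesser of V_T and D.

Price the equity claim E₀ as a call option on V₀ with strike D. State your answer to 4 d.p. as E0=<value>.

E0=273.9973

d₁ = [ln(V₀/D) + (r + σ²/2)T] / (σ√T)
   = [ln(423.7000/295.2715) + (0.0174 + 0.5·0.5032²)·8.3582] / (0.5032·√8.3582)
   = [0.361130 + 1.203624] / 1.454779 = 1.075596
d₂ = d₁ − σ√T = 1.075596 − 1.454779 = -0.379183
N(d₁) = 0.858946,  N(d₂) = 0.352276,  e^(−rT) = 0.864648
E₀ = V₀·N(d₁) − D·e^(−rT)·N(d₂)
   = 423.7000·0.858946 − 295.2715·0.864648·0.352276 = 273.997269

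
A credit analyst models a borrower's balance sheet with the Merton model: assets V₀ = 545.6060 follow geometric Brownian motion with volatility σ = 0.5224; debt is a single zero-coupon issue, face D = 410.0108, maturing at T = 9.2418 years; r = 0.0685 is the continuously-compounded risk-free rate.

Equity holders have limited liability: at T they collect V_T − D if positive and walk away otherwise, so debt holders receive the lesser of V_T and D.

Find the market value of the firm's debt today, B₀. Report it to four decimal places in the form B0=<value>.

d₁ = [ln(V₀/D) + (r + σ²/2)T] / (σ√T)
   = [ln(545.6060/410.0108) + (0.0685 + 0.5·0.5224²)·9.2418] / (0.5224·√9.2418)
   = [0.285714 + 1.894115] / 1.588113 = 1.372590
d₂ = d₁ − σ√T = 1.372590 − 1.588113 = -0.215523
N(d₁) = 0.915060,  N(d₂) = 0.414680,  e^(−rT) = 0.530963
E₀ = V₀·N(d₁) − D·e^(−rT)·N(d₂)
   = 545.6060·0.915060 − 410.0108·0.530963·0.414680 = 408.986293
B₀ = V₀ − E₀ = 545.6060 − 408.986293 = 136.619707

B0=136.6197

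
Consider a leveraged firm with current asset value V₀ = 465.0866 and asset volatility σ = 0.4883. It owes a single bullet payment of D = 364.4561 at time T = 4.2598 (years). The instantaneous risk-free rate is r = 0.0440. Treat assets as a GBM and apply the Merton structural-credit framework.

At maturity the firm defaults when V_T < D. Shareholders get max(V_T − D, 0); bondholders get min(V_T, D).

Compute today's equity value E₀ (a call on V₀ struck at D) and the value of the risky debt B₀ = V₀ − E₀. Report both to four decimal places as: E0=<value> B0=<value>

E0=241.4335 B0=223.6531

d₁ = [ln(V₀/D) + (r + σ²/2)T] / (σ√T)
   = [ln(465.0866/364.4561) + (0.0440 + 0.5·0.4883²)·4.2598] / (0.4883·√4.2598)
   = [0.243818 + 0.695278] / 1.007816 = 0.931812
d₂ = d₁ − σ√T = 0.931812 − 1.007816 = -0.076004
N(d₁) = 0.824283,  N(d₂) = 0.469708,  e^(−rT) = 0.829086
E₀ = V₀·N(d₁) − D·e^(−rT)·N(d₂)
   = 465.0866·0.824283 − 364.4561·0.829086·0.469708 = 241.433528
B₀ = V₀ − E₀ = 465.0866 − 241.433528 = 223.653072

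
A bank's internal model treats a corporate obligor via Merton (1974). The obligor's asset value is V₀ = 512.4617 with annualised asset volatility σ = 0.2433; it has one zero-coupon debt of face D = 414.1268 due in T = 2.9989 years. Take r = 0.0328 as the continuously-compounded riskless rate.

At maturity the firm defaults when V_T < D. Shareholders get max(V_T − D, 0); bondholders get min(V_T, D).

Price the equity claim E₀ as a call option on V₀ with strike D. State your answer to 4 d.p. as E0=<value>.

E0=161.5138

d₁ = [ln(V₀/D) + (r + σ²/2)T] / (σ√T)
   = [ln(512.4617/414.1268) + (0.0328 + 0.5·0.2433²)·2.9989] / (0.2433·√2.9989)
   = [0.213054 + 0.187124] / 0.421331 = 0.949794
d₂ = d₁ − σ√T = 0.949794 − 0.421331 = 0.528464
N(d₁) = 0.828892,  N(d₂) = 0.701411,  e^(−rT) = 0.906319
E₀ = V₀·N(d₁) − D·e^(−rT)·N(d₂)
   = 512.4617·0.828892 − 414.1268·0.906319·0.701411 = 161.513840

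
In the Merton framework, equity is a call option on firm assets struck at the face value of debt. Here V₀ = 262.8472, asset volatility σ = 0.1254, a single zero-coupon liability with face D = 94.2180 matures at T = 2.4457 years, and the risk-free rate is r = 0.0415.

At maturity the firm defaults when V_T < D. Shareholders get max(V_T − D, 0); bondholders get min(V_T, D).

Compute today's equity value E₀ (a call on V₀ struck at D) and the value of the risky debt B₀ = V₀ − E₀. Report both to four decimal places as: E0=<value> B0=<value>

E0=177.7227 B0=85.1245

d₁ = [ln(V₀/D) + (r + σ²/2)T] / (σ√T)
   = [ln(262.8472/94.2180) + (0.0415 + 0.5·0.1254²)·2.4457] / (0.1254·√2.4457)
   = [1.025962 + 0.120726] / 0.196110 = 5.847174
d₂ = d₁ − σ√T = 5.847174 − 0.196110 = 5.651064
N(d₁) = 1.000000,  N(d₂) = 1.000000,  e^(−rT) = 0.903484
E₀ = V₀·N(d₁) − D·e^(−rT)·N(d₂)
   = 262.8472·1.000000 − 94.2180·0.903484·1.000000 = 177.722717
B₀ = V₀ − E₀ = 262.8472 − 177.722717 = 85.124483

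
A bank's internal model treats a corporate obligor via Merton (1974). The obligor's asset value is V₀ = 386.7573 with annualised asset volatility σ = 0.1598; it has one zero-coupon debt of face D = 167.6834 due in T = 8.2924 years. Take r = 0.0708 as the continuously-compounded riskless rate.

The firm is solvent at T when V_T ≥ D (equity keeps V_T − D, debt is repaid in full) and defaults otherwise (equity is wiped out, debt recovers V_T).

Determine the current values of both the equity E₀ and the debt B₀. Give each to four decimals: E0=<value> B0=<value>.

d₁ = [ln(V₀/D) + (r + σ²/2)T] / (σ√T)
   = [ln(386.7573/167.6834) + (0.0708 + 0.5·0.1598²)·8.2924] / (0.1598·√8.2924)
   = [0.835720 + 0.692979] / 0.460169 = 3.322042
d₂ = d₁ − σ√T = 3.322042 − 0.460169 = 2.861874
N(d₁) = 0.999553,  N(d₂) = 0.997894,  e^(−rT) = 0.555936
E₀ = V₀·N(d₁) − D·e^(−rT)·N(d₂)
   = 386.7573·0.999553 − 167.6834·0.555936·0.997894 = 293.559537
B₀ = V₀ − E₀ = 386.7573 − 293.559537 = 93.197763

E0=293.5595 B0=93.1978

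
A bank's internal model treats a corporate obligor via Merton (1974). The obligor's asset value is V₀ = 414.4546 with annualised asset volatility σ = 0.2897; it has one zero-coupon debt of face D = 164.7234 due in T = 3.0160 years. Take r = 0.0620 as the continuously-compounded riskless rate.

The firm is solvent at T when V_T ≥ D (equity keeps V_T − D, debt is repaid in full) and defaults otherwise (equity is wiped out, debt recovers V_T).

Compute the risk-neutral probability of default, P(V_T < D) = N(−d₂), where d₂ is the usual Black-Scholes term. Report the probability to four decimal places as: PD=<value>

PD=0.0253

d₁ = [ln(V₀/D) + (r + σ²/2)T] / (σ√T)
   = [ln(414.4546/164.7234) + (0.0620 + 0.5·0.2897²)·3.0160] / (0.2897·√3.0160)
   = [0.922696 + 0.313553] / 0.503111 = 2.457206
d₂ = d₁ − σ√T = 2.457206 − 0.503111 = 1.954094
risk-neutral PD = N(−d₂) = N(-1.954094) = 0.025345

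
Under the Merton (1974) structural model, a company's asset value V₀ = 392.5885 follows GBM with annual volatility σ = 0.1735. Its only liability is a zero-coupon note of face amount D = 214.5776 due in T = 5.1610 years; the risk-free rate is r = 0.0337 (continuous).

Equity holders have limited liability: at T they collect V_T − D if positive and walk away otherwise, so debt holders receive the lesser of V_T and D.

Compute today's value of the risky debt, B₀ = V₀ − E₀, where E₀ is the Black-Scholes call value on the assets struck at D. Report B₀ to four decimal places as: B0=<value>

B0=179.3820

d₁ = [ln(V₀/D) + (r + σ²/2)T] / (σ√T)
   = [ln(392.5885/214.5776) + (0.0337 + 0.5·0.1735²)·5.1610] / (0.1735·√5.1610)
   = [0.604091 + 0.251605] / 0.394154 = 2.170964
d₂ = d₁ − σ√T = 2.170964 − 0.394154 = 1.776810
N(d₁) = 0.985033,  N(d₂) = 0.962200,  e^(−rT) = 0.840359
E₀ = V₀·N(d₁) − D·e^(−rT)·N(d₂)
   = 392.5885·0.985033 − 214.5776·0.840359·0.962200 = 213.206504
B₀ = V₀ − E₀ = 392.5885 − 213.206504 = 179.381996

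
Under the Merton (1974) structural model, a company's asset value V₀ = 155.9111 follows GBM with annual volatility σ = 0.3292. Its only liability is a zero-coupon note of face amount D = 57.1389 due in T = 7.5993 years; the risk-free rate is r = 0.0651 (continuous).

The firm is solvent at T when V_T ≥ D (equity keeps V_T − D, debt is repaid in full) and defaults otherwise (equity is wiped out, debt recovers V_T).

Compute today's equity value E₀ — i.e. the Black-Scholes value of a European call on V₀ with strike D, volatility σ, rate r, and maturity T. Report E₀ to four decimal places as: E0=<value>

E0=122.3458

d₁ = [ln(V₀/D) + (r + σ²/2)T] / (σ√T)
   = [ln(155.9111/57.1389) + (0.0651 + 0.5·0.3292²)·7.5993] / (0.3292·√7.5993)
   = [1.003801 + 0.906493] / 0.907500 = 2.105007
d₂ = d₁ − σ√T = 2.105007 − 0.907500 = 1.197507
N(d₁) = 0.982355,  N(d₂) = 0.884445,  e^(−rT) = 0.609745
E₀ = V₀·N(d₁) − D·e^(−rT)·N(d₂)
   = 155.9111·0.982355 − 57.1389·0.609745·0.884445 = 122.345772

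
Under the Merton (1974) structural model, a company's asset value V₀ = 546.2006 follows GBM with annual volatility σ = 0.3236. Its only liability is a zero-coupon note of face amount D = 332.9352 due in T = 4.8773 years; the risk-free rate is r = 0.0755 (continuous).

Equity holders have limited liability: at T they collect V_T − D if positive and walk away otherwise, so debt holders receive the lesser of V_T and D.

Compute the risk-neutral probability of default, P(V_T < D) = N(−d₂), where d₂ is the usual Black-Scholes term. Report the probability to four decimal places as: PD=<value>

d₁ = [ln(V₀/D) + (r + σ²/2)T] / (σ√T)
   = [ln(546.2006/332.9352) + (0.0755 + 0.5·0.3236²)·4.8773] / (0.3236·√4.8773)
   = [0.495038 + 0.623604] / 0.714658 = 1.565284
d₂ = d₁ − σ√T = 1.565284 − 0.714658 = 0.850626
risk-neutral PD = N(−d₂) = N(-0.850626) = 0.197489

PD=0.1975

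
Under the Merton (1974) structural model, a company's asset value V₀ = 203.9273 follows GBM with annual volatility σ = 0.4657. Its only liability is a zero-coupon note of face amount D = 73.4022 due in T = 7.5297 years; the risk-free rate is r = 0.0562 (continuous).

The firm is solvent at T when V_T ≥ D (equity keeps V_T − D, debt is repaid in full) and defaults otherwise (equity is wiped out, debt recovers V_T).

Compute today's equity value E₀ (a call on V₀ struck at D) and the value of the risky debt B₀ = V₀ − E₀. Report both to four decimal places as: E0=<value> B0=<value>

E0=162.9950 B0=40.9323

d₁ = [ln(V₀/D) + (r + σ²/2)T] / (σ√T)
   = [ln(203.9273/73.4022) + (0.0562 + 0.5·0.4657²)·7.5297] / (0.4657·√7.5297)
   = [1.021810 + 1.239677] / 1.277895 = 1.769697
d₂ = d₁ − σ√T = 1.769697 − 1.277895 = 0.491802
N(d₁) = 0.961611,  N(d₂) = 0.688570,  e^(−rT) = 0.654968
E₀ = V₀·N(d₁) − D·e^(−rT)·N(d₂)
   = 203.9273·0.961611 − 73.4022·0.654968·0.688570 = 162.995005
B₀ = V₀ − E₀ = 203.9273 − 162.995005 = 40.932295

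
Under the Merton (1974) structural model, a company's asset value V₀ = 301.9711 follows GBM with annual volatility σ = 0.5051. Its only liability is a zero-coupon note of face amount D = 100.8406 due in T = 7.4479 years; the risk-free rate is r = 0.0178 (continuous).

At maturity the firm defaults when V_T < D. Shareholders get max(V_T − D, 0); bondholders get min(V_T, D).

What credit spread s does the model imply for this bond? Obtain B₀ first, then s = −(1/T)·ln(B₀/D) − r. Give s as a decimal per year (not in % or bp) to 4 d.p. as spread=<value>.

spread=0.0342

d₁ = [ln(V₀/D) + (r + σ²/2)T] / (σ√T)
   = [ln(301.9711/100.8406) + (0.0178 + 0.5·0.5051²)·7.4479] / (0.5051·√7.4479)
   = [1.096790 + 1.082649] / 1.378460 = 1.581068
d₂ = d₁ − σ√T = 1.581068 − 1.378460 = 0.202607
N(d₁) = 0.943069,  N(d₂) = 0.580279,  e^(−rT) = 0.875839
E₀ = V₀·N(d₁) − D·e^(−rT)·N(d₂)
   = 301.9711·0.943069 − 100.8406·0.875839·0.580279 = 233.529161
B₀ = V₀ − E₀ = 301.9711 − 233.529161 = 68.441939
spread = −(1/T)·ln(B₀/D) − r = −(1/7.4479)·ln(68.441939/100.8406) − 0.0178 = 0.03423551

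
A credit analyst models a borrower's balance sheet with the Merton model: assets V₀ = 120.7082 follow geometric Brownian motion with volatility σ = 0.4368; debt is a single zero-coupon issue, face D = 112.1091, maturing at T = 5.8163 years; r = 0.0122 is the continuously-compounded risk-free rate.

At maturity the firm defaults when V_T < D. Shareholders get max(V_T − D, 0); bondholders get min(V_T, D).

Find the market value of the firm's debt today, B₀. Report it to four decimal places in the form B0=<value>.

B0=66.9723

d₁ = [ln(V₀/D) + (r + σ²/2)T] / (σ√T)
   = [ln(120.7082/112.1091) + (0.0122 + 0.5·0.4368²)·5.8163] / (0.4368·√5.8163)
   = [0.073904 + 0.625817] / 1.053431 = 0.664230
d₂ = d₁ − σ√T = 0.664230 − 1.053431 = -0.389201
N(d₁) = 0.746729,  N(d₂) = 0.348564,  e^(−rT) = 0.931500
E₀ = V₀·N(d₁) − D·e^(−rT)·N(d₂)
   = 120.7082·0.746729 − 112.1091·0.931500·0.348564 = 53.735851
B₀ = V₀ − E₀ = 120.7082 − 53.735851 = 66.972349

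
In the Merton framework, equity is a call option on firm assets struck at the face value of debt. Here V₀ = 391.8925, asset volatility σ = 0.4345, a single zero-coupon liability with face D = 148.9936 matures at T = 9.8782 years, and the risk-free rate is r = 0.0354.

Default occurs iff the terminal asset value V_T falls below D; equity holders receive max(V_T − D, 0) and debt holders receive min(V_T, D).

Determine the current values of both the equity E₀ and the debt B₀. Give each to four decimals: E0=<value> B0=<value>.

d₁ = [ln(V₀/D) + (r + σ²/2)T] / (σ√T)
   = [ln(391.8925/148.9936) + (0.0354 + 0.5·0.4345²)·9.8782] / (0.4345·√9.8782)
   = [0.967084 + 1.282142] / 1.365616 = 1.647041
d₂ = d₁ − σ√T = 1.647041 − 1.365616 = 0.281425
N(d₁) = 0.950225,  N(d₂) = 0.610808,  e^(−rT) = 0.704908
E₀ = V₀·N(d₁) − D·e^(−rT)·N(d₂)
   = 391.8925·0.950225 − 148.9936·0.704908·0.610808 = 308.234982
B₀ = V₀ − E₀ = 391.8925 − 308.234982 = 83.657518

E0=308.2350 B0=83.6575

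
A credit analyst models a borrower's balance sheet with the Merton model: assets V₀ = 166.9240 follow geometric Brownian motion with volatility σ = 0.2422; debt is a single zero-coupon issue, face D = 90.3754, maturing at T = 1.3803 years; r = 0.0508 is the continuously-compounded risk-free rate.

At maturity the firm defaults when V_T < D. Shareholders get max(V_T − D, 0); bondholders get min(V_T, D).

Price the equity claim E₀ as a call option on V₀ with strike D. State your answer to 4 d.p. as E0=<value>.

E0=82.7589

d₁ = [ln(V₀/D) + (r + σ²/2)T] / (σ√T)
   = [ln(166.9240/90.3754) + (0.0508 + 0.5·0.2422²)·1.3803] / (0.2422·√1.3803)
   = [0.613567 + 0.110604] / 0.284552 = 2.544954
d₂ = d₁ − σ√T = 2.544954 − 0.284552 = 2.260403
N(d₁) = 0.994535,  N(d₂) = 0.988102,  e^(−rT) = 0.932283
E₀ = V₀·N(d₁) − D·e^(−rT)·N(d₂)
   = 166.9240·0.994535 − 90.3754·0.932283·0.988102 = 82.758892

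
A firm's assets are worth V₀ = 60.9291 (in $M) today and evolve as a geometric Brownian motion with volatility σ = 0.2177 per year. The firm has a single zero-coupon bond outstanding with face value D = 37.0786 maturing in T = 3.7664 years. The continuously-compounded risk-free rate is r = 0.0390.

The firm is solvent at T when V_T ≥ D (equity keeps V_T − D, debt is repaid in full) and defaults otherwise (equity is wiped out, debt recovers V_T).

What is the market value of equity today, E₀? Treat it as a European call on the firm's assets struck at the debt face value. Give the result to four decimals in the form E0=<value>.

d₁ = [ln(V₀/D) + (r + σ²/2)T] / (σ√T)
   = [ln(60.9291/37.0786) + (0.0390 + 0.5·0.2177²)·3.7664] / (0.2177·√3.7664)
   = [0.496671 + 0.236141] / 0.422495 = 1.734485
d₂ = d₁ − σ√T = 1.734485 − 0.422495 = 1.311990
N(d₁) = 0.958584,  N(d₂) = 0.905238,  e^(−rT) = 0.863389
E₀ = V₀·N(d₁) − D·e^(−rT)·N(d₂)
   = 60.9291·0.958584 − 37.0786·0.863389·0.905238 = 29.426026

E0=29.4260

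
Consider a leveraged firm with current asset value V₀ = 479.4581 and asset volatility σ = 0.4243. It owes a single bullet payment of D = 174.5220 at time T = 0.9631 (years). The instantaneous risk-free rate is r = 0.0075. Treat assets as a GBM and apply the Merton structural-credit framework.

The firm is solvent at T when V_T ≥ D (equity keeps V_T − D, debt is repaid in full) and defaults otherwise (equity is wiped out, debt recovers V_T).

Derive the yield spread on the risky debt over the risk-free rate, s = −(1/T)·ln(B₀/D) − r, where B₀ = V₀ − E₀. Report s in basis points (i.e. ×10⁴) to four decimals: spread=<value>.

d₁ = [ln(V₀/D) + (r + σ²/2)T] / (σ√T)
   = [ln(479.4581/174.5220) + (0.0075 + 0.5·0.4243²)·0.9631] / (0.4243·√0.9631)
   = [1.010606 + 0.093917] / 0.416398 = 2.652564
d₂ = d₁ − σ√T = 2.652564 − 0.416398 = 2.236166
N(d₁) = 0.996006,  N(d₂) = 0.987330,  e^(−rT) = 0.992803
E₀ = V₀·N(d₁) − D·e^(−rT)·N(d₂)
   = 479.4581·0.996006 − 174.5220·0.992803·0.987330 = 306.472505
B₀ = V₀ − E₀ = 479.4581 − 306.472505 = 172.985595
spread = −(1/T)·ln(B₀/D) − r = −(1/0.9631)·ln(172.985595/174.5220) − 0.0075 = 0.00168127
in basis points: 0.00168127 × 10⁴ = 16.8127 bp

spread=16.8127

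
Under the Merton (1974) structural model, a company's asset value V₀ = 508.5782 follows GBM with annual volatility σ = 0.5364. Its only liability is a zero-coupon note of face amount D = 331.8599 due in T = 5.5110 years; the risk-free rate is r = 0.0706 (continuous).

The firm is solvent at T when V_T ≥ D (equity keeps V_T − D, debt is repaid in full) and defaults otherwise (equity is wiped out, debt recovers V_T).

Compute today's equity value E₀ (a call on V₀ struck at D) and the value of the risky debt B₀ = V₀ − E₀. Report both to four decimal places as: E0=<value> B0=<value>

d₁ = [ln(V₀/D) + (r + σ²/2)T] / (σ√T)
   = [ln(508.5782/331.8599) + (0.0706 + 0.5·0.5364²)·5.5110] / (0.5364·√5.5110)
   = [0.426906 + 1.181903] / 1.259227 = 1.277616
d₂ = d₁ − σ√T = 1.277616 − 1.259227 = 0.018390
N(d₁) = 0.899308,  N(d₂) = 0.507336,  e^(−rT) = 0.677682
E₀ = V₀·N(d₁) − D·e^(−rT)·N(d₂)
   = 508.5782·0.899308 − 331.8599·0.677682·0.507336 = 343.270638
B₀ = V₀ − E₀ = 508.5782 − 343.270638 = 165.307562

E0=343.2706 B0=165.3076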